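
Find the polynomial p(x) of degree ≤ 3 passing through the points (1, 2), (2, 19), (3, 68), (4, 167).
3*x**3 - 2*x**2 + 2*x - 1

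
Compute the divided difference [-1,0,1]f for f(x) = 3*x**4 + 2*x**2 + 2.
5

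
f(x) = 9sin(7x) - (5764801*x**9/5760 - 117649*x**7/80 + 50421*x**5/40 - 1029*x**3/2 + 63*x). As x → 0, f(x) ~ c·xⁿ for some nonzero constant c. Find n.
11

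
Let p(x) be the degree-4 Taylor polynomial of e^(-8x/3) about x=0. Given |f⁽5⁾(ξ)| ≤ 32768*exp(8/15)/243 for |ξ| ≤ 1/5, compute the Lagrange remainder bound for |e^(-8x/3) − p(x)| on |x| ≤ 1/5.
4096*exp(8/15)/11390625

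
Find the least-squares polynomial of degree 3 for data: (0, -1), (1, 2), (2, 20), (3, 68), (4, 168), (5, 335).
-19/18 + (265/108)x + (-77/36)x² + (163/54)x³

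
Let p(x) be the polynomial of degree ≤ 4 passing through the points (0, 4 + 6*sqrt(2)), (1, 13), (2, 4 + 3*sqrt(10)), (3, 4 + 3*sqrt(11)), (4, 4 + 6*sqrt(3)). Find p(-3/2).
-6109/32 - 1155*sqrt(11)/32 + 945*sqrt(3)/64 + 3465*sqrt(2)/64 + 4455*sqrt(10)/64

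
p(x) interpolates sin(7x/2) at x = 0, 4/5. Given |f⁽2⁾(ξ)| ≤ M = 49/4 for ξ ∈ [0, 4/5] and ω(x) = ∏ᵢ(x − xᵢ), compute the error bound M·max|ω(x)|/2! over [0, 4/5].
49/50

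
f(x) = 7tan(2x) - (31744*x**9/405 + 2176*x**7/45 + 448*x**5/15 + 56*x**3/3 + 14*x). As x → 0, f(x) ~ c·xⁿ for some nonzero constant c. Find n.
11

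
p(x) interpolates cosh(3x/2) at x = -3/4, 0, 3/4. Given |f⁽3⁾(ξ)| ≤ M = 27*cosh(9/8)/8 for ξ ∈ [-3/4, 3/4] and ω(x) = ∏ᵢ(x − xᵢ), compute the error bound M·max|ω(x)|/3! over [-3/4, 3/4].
27*sqrt(3)*cosh(9/8)/512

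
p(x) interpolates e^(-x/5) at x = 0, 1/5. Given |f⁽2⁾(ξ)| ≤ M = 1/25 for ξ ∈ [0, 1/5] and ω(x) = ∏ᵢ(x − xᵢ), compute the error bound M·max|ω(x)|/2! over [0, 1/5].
1/5000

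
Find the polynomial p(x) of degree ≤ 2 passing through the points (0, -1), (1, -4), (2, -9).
-x**2 - 2*x - 1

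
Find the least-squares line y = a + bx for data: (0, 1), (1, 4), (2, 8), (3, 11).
a = 9/10, b = 17/5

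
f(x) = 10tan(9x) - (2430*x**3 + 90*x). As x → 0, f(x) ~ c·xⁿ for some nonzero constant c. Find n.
5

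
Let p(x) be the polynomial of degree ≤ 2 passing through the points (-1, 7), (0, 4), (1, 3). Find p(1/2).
13/4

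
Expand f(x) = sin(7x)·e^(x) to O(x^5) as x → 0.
7*x + 7*x**2 - 161*x**3/3 - 56*x**4 + O(x**5)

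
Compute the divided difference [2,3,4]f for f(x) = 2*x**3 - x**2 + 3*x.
17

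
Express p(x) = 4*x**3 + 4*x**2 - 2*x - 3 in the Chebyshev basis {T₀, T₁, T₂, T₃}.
-T₀ + T₁ + (2)T₂ + T₃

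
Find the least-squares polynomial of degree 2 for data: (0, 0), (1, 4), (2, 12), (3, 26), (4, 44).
2/35 + (9/7)x + (17/7)x²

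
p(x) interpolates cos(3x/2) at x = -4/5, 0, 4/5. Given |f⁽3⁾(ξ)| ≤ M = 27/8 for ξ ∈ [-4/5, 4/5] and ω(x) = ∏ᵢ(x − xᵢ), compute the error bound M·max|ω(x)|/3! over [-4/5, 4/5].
8*sqrt(3)/125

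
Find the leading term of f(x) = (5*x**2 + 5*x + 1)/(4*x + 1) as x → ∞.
5*x/4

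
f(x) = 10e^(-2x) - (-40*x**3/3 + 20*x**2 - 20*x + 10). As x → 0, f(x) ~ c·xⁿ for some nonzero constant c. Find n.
4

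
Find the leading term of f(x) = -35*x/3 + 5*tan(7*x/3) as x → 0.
1715*x**3/81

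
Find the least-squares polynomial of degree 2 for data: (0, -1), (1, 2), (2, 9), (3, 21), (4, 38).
-31/35 + (19/70)x + (33/14)x²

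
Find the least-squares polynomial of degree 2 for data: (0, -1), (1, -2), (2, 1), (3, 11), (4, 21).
-44/35 + (-181/70)x + (29/14)x²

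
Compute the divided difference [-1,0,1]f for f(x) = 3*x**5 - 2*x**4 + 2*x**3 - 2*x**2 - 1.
-4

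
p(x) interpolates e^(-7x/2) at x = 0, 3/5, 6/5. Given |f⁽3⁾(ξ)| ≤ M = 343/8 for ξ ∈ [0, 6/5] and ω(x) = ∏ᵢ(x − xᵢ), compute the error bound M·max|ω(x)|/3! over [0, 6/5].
343*sqrt(3)/1000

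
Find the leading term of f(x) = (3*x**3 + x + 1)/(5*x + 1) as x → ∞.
3*x**2/5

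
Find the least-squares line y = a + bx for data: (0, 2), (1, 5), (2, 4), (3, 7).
a = 12/5, b = 7/5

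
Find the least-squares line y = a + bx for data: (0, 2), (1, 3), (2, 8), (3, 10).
a = 7/5, b = 29/10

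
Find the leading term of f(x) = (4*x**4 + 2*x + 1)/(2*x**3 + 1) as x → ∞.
2*x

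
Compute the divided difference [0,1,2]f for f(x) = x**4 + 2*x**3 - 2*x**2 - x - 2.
11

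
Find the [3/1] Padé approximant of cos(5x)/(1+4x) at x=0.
(625*x**3/96 - 1675*x**2/84 + 625*x/336 + 1)/(1969*x/336 + 1)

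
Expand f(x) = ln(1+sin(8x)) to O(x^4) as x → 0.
8*x - 32*x**2 + 256*x**3/3 + O(x**4)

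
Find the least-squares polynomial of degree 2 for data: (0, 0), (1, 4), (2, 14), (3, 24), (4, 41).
-3/35 + (97/35)x + (13/7)x²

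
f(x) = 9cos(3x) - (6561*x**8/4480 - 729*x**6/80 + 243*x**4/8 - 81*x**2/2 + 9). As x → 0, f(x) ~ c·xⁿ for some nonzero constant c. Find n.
10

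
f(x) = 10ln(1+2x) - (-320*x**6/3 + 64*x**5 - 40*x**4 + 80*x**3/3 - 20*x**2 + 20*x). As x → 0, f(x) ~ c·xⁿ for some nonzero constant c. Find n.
7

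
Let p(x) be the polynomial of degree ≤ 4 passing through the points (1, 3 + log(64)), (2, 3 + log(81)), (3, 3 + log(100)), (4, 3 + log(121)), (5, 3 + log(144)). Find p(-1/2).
3 + log(184467440737095516160000000000000000000000000000000000000000000000*11**(15/16)*2**(25/64)*3**(19/64)*5**(13/32)/144131868228680264311915617571207068008843326205168934565717750659)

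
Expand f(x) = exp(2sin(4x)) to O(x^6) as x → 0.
1 + 8*x + 32*x**2 + 64*x**3 - 5888*x**5/15 + O(x**6)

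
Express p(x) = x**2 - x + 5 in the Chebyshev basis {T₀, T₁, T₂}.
(11/2)T₀ - T₁ + (1/2)T₂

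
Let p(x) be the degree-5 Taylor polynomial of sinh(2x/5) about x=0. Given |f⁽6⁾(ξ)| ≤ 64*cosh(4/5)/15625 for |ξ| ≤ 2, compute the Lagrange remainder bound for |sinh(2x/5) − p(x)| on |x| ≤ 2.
256*cosh(4/5)/703125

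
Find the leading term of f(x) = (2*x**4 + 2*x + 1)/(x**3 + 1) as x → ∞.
2*x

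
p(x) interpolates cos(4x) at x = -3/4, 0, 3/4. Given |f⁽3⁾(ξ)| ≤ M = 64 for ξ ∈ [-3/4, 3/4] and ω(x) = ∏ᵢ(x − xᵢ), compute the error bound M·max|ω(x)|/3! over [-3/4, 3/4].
sqrt(3)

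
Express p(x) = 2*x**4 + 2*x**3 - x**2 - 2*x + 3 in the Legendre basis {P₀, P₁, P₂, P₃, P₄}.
(46/15)P₀ + (-4/5)P₁ + (10/21)P₂ + (4/5)P₃ + (16/35)P₄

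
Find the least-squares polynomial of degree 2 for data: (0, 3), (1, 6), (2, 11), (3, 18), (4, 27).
3 + (2)x + x²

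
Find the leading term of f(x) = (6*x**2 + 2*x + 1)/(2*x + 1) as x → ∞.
3*x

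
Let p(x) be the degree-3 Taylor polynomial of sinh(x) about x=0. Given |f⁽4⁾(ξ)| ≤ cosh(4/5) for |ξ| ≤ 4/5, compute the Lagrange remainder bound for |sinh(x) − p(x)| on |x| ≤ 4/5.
32*cosh(4/5)/1875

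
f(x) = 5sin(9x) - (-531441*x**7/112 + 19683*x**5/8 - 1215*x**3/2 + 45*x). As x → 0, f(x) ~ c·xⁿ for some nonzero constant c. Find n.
9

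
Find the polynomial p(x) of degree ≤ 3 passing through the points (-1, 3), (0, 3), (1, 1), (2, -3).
-x**2 - x + 3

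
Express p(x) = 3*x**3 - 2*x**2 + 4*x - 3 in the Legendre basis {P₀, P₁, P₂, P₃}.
(-11/3)P₀ + (29/5)P₁ + (-4/3)P₂ + (6/5)P₃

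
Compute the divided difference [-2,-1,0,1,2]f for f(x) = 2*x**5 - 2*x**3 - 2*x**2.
0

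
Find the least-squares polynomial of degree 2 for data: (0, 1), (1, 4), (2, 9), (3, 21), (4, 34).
37/35 + (41/70)x + (27/14)x²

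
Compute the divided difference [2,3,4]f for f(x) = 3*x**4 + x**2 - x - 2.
166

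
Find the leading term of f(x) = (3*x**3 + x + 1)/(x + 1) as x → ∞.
3*x**2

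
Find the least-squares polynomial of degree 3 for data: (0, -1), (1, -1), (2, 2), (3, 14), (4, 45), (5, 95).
-53/63 + (-139/378)x + (-74/63)x² + (55/54)x³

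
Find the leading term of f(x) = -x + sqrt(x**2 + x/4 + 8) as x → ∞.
1/8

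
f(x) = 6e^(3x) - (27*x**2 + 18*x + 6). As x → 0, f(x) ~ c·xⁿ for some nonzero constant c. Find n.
3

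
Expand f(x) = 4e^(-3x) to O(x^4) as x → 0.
4 - 12*x + 18*x**2 - 18*x**3 + O(x**4)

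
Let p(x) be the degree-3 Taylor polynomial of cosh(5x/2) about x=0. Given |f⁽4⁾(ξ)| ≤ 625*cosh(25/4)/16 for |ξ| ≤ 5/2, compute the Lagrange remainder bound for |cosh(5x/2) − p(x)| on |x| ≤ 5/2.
390625*cosh(25/4)/6144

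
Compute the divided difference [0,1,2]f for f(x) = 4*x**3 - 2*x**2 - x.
10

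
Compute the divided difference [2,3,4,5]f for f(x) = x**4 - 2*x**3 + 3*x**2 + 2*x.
12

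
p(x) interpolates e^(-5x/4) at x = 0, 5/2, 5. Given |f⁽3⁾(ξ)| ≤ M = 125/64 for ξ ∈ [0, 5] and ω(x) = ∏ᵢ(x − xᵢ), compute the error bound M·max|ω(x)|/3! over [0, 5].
15625*sqrt(3)/13824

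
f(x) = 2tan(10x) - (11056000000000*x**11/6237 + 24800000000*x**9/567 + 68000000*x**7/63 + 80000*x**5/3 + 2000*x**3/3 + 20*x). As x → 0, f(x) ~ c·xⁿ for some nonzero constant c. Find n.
13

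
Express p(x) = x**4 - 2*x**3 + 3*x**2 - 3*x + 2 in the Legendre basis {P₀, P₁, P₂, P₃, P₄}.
(16/5)P₀ + (-21/5)P₁ + (18/7)P₂ + (-4/5)P₃ + (8/35)P₄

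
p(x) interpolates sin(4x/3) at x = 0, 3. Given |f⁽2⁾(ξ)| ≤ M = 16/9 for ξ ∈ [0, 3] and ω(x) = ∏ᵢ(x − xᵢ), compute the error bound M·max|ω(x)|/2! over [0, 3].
2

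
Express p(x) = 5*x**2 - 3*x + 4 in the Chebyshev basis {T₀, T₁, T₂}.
(13/2)T₀ + (-3)T₁ + (5/2)T₂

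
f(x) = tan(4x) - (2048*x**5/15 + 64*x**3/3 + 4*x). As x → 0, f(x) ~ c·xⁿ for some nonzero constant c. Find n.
7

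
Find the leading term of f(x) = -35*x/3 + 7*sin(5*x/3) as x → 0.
-875*x**3/162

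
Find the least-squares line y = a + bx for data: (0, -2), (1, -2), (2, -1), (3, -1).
a = -21/10, b = 2/5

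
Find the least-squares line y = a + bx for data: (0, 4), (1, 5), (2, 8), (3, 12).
a = 16/5, b = 27/10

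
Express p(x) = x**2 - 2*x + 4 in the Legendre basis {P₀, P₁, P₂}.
(13/3)P₀ + (-2)P₁ + (2/3)P₂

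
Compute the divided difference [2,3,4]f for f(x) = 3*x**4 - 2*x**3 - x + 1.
147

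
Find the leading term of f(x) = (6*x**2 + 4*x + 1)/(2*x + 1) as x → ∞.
3*x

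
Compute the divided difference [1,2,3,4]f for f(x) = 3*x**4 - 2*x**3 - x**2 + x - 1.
28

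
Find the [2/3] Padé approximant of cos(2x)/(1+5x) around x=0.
(1 - 5*x**2/3)/(5*x**3/3 + x**2/3 + 5*x + 1)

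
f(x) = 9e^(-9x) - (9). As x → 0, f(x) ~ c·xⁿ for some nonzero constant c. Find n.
1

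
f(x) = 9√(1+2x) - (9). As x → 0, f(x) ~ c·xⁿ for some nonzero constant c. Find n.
1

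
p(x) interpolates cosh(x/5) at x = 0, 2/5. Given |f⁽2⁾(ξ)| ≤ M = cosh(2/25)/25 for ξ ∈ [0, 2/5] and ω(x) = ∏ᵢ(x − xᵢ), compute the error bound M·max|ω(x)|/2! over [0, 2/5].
cosh(2/25)/1250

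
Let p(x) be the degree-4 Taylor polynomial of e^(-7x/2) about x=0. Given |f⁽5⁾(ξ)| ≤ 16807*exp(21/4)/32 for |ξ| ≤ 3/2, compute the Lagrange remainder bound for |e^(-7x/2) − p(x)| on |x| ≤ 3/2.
1361367*exp(21/4)/40960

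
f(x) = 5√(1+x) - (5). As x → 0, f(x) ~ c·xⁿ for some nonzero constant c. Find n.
1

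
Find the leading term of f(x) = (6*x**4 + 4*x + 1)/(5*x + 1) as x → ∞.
6*x**3/5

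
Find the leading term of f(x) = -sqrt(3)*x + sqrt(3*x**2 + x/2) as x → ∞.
sqrt(3)/12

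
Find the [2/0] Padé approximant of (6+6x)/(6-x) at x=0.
7*x**2/36 + 7*x/6 + 1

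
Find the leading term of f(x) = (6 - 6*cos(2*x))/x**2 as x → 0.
12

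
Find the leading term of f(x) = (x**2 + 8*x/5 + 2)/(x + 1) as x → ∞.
x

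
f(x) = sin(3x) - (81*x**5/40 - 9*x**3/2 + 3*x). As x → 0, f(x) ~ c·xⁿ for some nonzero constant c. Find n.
7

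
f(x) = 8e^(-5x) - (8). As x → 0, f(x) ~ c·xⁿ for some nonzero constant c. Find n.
1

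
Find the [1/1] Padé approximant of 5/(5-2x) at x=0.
1/(1 - 2*x/5)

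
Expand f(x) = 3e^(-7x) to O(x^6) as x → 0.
3 - 21*x + 147*x**2/2 - 343*x**3/2 + 2401*x**4/8 - 16807*x**5/40 + O(x**6)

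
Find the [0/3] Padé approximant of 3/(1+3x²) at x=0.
3/(3*x**2 + 1)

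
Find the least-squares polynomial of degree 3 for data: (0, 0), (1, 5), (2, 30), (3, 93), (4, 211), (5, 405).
-11/126 + (185/108)x + (67/126)x² + (331/108)x³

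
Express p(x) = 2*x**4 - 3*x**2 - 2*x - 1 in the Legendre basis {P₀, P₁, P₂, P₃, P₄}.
(-8/5)P₀ + (-2)P₁ + (-6/7)P₂ + (16/35)P₄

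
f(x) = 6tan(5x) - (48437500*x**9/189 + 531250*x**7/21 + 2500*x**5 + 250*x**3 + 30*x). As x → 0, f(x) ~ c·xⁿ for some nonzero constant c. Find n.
11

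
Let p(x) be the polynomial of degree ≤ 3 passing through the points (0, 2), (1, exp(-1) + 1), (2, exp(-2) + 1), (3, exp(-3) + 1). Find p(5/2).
(-5*exp(2) + 5 + 15*e + 17*exp(3))*exp(-3)/16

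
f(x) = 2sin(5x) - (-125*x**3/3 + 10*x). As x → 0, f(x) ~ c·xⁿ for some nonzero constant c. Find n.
5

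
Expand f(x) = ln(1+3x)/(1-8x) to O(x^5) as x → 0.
3*x + 39*x**2/2 + 165*x**3 + 5199*x**4/4 + O(x**5)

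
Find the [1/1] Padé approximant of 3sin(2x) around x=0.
6*x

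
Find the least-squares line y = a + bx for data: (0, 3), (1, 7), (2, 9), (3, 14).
a = 3, b = 7/2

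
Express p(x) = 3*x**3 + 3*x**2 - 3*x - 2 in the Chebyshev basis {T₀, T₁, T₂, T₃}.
(-1/2)T₀ + (-3/4)T₁ + (3/2)T₂ + (3/4)T₃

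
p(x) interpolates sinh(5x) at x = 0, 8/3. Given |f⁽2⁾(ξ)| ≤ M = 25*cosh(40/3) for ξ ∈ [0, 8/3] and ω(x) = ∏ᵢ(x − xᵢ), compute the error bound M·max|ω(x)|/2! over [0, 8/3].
200*cosh(40/3)/9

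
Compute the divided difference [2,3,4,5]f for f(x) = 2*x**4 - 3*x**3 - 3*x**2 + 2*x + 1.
25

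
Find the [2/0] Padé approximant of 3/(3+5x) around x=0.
25*x**2/9 - 5*x/3 + 1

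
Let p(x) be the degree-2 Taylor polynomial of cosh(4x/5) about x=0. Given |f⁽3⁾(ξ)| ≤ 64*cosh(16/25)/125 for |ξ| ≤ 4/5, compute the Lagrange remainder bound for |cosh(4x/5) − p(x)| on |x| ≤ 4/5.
2048*cosh(16/25)/46875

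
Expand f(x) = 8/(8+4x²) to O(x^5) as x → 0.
1 - x**2/2 + x**4/4 + O(x**5)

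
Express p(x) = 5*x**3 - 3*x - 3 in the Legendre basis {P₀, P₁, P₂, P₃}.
(-3)P₀ + (2)P₃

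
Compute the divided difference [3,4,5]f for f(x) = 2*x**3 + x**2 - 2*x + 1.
25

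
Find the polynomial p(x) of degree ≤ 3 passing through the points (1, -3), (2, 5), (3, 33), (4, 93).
2*x**3 - 2*x**2 - 3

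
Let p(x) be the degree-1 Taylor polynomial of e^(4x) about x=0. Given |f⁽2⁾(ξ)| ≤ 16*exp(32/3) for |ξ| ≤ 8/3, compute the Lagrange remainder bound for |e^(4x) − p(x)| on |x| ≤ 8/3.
512*exp(32/3)/9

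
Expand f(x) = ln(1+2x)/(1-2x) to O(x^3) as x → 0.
2*x + 2*x**2 + O(x**3)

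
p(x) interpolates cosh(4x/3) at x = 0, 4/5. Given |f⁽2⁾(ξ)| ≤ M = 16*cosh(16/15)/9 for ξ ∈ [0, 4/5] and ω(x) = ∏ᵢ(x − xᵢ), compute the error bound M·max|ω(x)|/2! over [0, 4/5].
32*cosh(16/15)/225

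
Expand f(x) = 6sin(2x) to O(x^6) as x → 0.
12*x - 8*x**3 + 8*x**5/5 + O(x**6)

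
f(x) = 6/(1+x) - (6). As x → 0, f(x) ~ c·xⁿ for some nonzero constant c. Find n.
1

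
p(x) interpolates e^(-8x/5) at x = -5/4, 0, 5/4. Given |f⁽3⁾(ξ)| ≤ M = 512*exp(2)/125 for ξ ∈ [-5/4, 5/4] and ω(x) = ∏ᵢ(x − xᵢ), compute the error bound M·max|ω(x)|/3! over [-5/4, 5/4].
8*sqrt(3)*exp(2)/27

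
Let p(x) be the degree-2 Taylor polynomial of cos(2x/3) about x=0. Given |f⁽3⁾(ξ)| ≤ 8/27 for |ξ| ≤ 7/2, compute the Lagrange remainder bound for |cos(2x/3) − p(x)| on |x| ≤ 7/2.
343/162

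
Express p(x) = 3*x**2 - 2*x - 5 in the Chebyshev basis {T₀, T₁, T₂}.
(-7/2)T₀ + (-2)T₁ + (3/2)T₂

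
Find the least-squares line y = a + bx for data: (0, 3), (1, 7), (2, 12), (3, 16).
a = 29/10, b = 22/5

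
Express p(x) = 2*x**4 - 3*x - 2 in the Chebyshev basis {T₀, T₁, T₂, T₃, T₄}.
(-5/4)T₀ + (-3)T₁ + T₂ + (1/4)T₄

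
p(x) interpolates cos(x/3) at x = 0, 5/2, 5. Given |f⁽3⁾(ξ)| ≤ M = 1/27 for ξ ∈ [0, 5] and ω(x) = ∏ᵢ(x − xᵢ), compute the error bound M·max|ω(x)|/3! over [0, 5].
125*sqrt(3)/5832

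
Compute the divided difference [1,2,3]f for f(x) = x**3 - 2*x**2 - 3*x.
4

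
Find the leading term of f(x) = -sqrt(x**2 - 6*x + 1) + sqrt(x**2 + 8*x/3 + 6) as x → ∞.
13/3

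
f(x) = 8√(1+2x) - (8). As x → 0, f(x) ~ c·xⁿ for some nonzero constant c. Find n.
1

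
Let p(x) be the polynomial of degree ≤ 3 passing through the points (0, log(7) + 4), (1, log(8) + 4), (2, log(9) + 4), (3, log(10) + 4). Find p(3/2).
log(6*2**(5/8)*3**(1/8)*35**(15/16)/35) + 4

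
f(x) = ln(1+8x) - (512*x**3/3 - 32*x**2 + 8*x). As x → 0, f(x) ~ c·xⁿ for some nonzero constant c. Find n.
4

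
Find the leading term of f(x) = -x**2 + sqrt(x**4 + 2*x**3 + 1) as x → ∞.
x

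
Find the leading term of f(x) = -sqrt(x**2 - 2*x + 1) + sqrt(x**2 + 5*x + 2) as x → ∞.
7/2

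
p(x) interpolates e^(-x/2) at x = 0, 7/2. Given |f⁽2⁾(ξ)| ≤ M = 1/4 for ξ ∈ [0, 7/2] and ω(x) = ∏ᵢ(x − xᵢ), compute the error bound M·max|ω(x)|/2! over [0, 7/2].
49/128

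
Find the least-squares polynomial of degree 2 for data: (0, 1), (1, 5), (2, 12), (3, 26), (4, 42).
36/35 + (101/70)x + (31/14)x²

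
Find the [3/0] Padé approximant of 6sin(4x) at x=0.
-64*x**3 + 24*x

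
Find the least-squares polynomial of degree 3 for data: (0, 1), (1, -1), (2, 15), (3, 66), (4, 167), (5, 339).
8/9 + (-1727/378)x + (5/63)x² + (155/54)x³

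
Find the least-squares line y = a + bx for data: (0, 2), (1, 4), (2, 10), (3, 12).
a = 8/5, b = 18/5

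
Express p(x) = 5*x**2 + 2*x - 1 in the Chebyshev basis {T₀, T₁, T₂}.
(3/2)T₀ + (2)T₁ + (5/2)T₂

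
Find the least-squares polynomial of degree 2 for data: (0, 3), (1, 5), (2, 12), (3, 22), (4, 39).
109/35 + (-37/70)x + (33/14)x²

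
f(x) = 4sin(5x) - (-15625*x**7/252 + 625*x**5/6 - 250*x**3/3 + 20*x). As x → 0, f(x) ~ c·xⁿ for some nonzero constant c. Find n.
9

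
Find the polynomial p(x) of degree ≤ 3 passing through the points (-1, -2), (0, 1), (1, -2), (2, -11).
1 - 3*x**2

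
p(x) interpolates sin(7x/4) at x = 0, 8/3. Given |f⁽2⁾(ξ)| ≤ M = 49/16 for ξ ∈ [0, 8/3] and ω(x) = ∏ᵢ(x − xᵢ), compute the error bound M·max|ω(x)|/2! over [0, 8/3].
49/18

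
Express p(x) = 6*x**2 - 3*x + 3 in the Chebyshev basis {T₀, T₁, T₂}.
(6)T₀ + (-3)T₁ + (3)T₂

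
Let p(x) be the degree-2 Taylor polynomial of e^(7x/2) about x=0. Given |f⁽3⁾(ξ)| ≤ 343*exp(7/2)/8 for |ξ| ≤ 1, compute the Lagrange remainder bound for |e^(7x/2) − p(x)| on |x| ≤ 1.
343*exp(7/2)/48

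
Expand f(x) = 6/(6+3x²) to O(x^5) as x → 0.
1 - x**2/2 + x**4/4 + O(x**5)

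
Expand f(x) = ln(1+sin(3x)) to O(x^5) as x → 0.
3*x - 9*x**2/2 + 9*x**3/2 - 27*x**4/4 + O(x**5)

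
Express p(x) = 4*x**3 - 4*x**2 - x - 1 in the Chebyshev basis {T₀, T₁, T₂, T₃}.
(-3)T₀ + (2)T₁ + (-2)T₂ + T₃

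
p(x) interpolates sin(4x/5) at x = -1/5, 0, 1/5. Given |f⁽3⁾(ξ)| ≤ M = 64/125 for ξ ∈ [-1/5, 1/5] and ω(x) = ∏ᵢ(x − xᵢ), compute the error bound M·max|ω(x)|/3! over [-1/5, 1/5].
64*sqrt(3)/421875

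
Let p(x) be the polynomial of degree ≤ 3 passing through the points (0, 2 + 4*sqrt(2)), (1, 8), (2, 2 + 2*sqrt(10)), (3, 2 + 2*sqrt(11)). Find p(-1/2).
-89/8 - 5*sqrt(11)/8 + 21*sqrt(10)/8 + 35*sqrt(2)/4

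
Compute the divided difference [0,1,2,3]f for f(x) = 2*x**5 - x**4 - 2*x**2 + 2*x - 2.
44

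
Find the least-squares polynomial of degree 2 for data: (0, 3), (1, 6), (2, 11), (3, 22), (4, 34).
106/35 + (33/35)x + (12/7)x²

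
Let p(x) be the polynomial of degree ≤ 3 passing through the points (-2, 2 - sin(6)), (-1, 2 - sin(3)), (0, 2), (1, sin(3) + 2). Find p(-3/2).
-7*sin(3)/8 - 5*sin(6)/16 + 2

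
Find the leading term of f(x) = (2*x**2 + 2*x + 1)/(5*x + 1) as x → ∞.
2*x/5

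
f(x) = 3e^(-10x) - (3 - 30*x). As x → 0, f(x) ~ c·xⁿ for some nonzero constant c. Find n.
2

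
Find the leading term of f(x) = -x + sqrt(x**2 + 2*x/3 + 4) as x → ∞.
1/3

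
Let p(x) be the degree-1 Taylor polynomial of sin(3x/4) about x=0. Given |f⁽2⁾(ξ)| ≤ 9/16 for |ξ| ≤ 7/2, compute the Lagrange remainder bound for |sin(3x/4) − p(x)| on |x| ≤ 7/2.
441/128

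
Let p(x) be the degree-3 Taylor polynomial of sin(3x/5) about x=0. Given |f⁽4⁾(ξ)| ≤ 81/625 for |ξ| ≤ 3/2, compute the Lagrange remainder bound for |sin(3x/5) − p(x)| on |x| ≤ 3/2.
2187/80000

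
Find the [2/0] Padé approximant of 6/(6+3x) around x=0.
x**2/4 - x/2 + 1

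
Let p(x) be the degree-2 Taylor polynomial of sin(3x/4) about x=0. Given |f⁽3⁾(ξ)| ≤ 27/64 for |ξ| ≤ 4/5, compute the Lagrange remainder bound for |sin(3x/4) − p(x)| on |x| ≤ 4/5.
9/250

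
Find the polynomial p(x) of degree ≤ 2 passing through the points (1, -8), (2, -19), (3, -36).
-3*x**2 - 2*x - 3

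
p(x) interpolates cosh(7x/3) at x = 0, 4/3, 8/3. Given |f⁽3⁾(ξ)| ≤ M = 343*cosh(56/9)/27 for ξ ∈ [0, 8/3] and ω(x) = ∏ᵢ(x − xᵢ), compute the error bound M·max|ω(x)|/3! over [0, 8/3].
21952*sqrt(3)*cosh(56/9)/19683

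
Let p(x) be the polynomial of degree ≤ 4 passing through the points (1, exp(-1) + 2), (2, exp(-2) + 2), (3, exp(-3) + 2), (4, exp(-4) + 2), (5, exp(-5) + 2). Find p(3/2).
(-70*exp(2) - 5 + 28*e + 35*exp(4) + 140*exp(3) + 256*exp(5))*exp(-5)/128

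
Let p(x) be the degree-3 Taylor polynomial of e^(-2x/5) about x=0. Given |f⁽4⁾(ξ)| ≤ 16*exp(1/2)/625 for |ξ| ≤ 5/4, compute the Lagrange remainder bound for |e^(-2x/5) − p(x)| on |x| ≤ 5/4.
exp(1/2)/384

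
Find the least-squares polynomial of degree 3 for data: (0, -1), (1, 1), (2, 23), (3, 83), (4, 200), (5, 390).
-17/18 + (-1801/756)x + (305/252)x² + (161/54)x³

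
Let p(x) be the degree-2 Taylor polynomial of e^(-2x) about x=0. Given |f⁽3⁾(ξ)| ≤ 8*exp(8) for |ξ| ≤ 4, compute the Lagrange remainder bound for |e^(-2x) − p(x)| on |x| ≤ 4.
256*exp(8)/3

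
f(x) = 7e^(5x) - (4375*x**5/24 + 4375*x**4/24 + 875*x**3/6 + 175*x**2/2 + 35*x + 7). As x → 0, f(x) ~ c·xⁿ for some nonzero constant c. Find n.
6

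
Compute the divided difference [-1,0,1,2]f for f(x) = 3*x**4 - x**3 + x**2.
5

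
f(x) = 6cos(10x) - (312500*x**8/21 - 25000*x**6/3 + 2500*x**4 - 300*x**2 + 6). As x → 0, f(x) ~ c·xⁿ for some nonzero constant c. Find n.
10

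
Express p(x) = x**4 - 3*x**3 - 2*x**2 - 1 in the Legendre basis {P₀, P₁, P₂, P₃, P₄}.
(-22/15)P₀ + (-9/5)P₁ + (-16/21)P₂ + (-6/5)P₃ + (8/35)P₄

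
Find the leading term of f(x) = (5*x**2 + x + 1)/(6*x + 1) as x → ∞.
5*x/6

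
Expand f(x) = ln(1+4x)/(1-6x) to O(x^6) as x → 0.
4*x + 16*x**2 + 352*x**3/3 + 640*x**4 + 20224*x**5/5 + O(x**6)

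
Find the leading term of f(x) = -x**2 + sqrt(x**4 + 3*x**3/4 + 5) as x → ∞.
3*x/8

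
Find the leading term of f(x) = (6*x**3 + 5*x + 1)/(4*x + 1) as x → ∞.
3*x**2/2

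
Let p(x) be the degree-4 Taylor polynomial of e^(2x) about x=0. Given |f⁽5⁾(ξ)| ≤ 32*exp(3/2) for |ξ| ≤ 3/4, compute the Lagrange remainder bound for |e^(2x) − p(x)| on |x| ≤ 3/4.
81*exp(3/2)/1280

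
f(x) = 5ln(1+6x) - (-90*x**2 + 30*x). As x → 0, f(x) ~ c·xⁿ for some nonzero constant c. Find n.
3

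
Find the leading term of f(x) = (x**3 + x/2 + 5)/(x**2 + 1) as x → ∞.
x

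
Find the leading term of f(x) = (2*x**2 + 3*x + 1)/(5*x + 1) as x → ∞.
2*x/5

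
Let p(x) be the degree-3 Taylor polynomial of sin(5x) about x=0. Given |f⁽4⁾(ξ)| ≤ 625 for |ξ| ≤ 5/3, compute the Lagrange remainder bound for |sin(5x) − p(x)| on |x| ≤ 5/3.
390625/1944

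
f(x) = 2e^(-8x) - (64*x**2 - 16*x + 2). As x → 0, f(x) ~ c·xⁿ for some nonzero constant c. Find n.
3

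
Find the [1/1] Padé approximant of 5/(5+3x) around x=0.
1/(3*x/5 + 1)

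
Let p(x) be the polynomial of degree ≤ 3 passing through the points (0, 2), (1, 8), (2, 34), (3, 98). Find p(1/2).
29/8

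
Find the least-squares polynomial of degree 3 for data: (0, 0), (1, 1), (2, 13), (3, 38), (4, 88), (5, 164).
-1/21 + (-173/126)x + (143/84)x² + (37/36)x³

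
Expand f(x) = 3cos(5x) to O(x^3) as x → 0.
3 - 75*x**2/2 + O(x**3)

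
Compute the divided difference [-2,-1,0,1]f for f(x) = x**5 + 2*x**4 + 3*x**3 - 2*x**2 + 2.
4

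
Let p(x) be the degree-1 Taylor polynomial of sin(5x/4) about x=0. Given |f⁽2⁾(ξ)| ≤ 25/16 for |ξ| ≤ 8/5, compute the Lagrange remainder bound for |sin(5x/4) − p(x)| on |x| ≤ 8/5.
2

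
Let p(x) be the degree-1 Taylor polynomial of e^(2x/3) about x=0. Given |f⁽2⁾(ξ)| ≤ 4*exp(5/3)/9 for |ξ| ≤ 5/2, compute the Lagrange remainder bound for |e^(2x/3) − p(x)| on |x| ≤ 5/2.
25*exp(5/3)/18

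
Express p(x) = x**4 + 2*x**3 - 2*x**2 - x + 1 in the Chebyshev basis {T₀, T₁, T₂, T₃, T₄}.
(3/8)T₀ + (1/2)T₁ + (-1/2)T₂ + (1/2)T₃ + (1/8)T₄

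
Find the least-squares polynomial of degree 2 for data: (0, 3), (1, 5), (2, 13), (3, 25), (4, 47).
23/7 + (-62/35)x + (22/7)x²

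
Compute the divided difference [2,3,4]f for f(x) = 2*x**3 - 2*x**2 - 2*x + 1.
16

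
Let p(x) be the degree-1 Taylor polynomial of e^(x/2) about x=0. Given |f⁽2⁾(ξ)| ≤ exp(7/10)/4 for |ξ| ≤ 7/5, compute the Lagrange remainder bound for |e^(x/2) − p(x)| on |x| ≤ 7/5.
49*exp(7/10)/200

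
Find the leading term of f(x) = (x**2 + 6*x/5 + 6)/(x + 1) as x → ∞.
x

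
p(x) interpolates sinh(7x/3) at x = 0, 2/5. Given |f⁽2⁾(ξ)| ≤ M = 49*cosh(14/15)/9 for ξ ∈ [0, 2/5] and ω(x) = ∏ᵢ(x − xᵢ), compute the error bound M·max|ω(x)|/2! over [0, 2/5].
49*cosh(14/15)/450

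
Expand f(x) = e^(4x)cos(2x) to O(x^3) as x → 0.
1 + 4*x + 6*x**2 + O(x**3)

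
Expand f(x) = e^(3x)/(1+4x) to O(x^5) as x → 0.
1 - x + 17*x**2/2 - 59*x**3/2 + 971*x**4/8 + O(x**5)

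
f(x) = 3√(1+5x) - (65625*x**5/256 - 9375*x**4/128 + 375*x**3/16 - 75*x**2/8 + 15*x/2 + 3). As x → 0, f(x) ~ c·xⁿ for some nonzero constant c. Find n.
6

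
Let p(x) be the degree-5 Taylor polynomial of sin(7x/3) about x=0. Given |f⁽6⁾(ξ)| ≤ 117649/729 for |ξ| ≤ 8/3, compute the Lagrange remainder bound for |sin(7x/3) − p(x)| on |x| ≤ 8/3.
1927561216/23914845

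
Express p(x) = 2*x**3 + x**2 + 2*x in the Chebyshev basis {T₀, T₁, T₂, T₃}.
(1/2)T₀ + (7/2)T₁ + (1/2)T₂ + (1/2)T₃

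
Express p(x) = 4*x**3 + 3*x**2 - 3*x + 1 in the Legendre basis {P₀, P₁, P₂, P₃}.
(2)P₀ + (-3/5)P₁ + (2)P₂ + (8/5)P₃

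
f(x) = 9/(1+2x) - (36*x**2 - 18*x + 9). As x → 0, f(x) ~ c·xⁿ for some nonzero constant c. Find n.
3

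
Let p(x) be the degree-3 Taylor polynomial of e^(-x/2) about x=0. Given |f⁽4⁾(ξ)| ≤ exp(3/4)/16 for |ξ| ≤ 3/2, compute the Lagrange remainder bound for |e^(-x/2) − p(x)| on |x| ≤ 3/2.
27*exp(3/4)/2048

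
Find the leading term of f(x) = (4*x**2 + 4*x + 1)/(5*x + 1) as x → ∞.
4*x/5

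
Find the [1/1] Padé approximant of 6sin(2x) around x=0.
12*x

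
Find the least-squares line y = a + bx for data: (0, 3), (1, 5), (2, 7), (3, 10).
a = 14/5, b = 23/10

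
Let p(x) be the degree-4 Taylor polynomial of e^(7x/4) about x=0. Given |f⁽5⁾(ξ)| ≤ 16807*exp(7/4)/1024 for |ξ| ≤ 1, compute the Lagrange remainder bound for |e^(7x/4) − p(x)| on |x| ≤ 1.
16807*exp(7/4)/122880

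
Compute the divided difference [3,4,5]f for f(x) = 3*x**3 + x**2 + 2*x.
37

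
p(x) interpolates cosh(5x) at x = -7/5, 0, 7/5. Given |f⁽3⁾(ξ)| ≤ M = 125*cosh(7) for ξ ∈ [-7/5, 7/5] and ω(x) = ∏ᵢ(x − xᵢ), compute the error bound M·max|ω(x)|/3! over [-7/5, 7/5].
343*sqrt(3)*cosh(7)/27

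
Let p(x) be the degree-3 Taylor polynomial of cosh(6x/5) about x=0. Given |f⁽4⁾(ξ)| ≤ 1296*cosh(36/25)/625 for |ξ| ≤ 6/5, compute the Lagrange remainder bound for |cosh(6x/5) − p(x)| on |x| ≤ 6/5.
69984*cosh(36/25)/390625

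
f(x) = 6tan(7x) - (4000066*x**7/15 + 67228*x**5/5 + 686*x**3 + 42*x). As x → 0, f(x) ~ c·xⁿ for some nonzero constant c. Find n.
9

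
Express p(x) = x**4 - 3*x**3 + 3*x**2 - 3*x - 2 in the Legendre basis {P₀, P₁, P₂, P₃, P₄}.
(-4/5)P₀ + (-24/5)P₁ + (18/7)P₂ + (-6/5)P₃ + (8/35)P₄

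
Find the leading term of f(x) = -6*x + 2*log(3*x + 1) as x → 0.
-9*x**2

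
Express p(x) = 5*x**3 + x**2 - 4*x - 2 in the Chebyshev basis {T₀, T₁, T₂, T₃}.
(-3/2)T₀ + (-1/4)T₁ + (1/2)T₂ + (5/4)T₃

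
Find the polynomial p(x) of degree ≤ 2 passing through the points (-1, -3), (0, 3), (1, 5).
-2*x**2 + 4*x + 3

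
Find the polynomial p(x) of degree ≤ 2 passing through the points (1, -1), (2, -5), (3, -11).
-x**2 - x + 1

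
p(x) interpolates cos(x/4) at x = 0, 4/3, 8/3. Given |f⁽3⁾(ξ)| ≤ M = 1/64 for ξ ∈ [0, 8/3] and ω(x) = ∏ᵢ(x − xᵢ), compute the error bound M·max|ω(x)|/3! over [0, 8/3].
sqrt(3)/729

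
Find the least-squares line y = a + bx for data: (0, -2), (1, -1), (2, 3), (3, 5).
a = -5/2, b = 5/2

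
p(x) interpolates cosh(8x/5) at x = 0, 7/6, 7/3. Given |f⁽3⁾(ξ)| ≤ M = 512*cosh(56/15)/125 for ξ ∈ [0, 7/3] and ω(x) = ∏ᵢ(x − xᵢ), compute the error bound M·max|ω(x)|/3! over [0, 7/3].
21952*sqrt(3)*cosh(56/15)/91125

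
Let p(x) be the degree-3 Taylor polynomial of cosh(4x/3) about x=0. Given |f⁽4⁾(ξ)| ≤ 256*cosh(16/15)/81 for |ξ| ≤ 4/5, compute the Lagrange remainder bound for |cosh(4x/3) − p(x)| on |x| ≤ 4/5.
8192*cosh(16/15)/151875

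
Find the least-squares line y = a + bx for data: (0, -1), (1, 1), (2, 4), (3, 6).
a = -11/10, b = 12/5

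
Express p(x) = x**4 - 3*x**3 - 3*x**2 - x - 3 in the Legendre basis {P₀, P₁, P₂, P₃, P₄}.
(-19/5)P₀ + (-14/5)P₁ + (-10/7)P₂ + (-6/5)P₃ + (8/35)P₄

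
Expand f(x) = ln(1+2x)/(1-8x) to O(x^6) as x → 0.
2*x + 14*x**2 + 344*x**3/3 + 2740*x**4/3 + 109696*x**5/15 + O(x**6)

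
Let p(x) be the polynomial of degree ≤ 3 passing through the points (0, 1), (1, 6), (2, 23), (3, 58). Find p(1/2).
19/8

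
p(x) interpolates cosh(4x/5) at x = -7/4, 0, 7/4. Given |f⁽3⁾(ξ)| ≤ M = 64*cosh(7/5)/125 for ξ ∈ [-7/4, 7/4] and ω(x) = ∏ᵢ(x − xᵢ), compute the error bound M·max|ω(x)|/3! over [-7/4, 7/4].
343*sqrt(3)*cosh(7/5)/3375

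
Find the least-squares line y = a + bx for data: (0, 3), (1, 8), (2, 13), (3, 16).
a = 17/5, b = 22/5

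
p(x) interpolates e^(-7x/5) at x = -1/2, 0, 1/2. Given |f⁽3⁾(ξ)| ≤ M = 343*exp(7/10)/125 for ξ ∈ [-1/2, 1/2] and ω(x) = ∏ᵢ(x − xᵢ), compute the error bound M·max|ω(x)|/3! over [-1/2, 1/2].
343*sqrt(3)*exp(7/10)/27000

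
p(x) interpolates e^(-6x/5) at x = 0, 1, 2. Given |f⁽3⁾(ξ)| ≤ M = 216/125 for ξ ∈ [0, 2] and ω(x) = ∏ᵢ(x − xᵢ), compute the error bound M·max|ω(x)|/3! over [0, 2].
8*sqrt(3)/125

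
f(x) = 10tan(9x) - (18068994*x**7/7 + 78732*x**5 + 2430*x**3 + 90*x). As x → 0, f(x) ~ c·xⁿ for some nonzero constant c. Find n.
9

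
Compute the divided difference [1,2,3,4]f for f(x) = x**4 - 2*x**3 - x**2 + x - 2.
8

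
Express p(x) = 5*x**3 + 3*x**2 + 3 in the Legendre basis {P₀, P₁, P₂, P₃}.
(4)P₀ + (3)P₁ + (2)P₂ + (2)P₃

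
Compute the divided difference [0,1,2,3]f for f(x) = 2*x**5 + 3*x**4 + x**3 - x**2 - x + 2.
69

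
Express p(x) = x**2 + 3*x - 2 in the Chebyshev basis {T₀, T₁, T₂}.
(-3/2)T₀ + (3)T₁ + (1/2)T₂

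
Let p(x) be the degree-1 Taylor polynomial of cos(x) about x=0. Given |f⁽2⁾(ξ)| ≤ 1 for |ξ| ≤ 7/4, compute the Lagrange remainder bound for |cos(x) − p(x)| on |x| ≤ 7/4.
49/32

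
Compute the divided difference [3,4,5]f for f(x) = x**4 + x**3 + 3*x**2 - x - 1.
112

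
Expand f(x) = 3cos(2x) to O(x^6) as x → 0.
3 - 6*x**2 + 2*x**4 + O(x**6)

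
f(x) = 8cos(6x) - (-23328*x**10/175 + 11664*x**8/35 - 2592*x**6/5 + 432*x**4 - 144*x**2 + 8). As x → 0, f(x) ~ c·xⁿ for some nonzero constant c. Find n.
12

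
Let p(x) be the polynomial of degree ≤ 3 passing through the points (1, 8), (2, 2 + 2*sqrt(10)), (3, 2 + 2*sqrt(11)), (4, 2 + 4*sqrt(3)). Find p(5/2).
-sqrt(3)/4 + 13/8 + 9*sqrt(10)/8 + 9*sqrt(11)/8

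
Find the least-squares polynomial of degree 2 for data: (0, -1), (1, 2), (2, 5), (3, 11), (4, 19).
-26/35 + (83/70)x + (13/14)x²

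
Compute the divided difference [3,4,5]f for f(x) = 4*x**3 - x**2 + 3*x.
47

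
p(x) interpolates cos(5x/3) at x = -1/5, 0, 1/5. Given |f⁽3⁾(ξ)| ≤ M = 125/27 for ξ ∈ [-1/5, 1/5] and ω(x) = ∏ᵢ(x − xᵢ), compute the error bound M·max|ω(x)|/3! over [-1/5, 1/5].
sqrt(3)/729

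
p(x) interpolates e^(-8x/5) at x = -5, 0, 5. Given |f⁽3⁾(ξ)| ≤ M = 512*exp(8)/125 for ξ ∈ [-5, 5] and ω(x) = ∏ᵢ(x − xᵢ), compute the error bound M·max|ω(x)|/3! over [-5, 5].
512*sqrt(3)*exp(8)/27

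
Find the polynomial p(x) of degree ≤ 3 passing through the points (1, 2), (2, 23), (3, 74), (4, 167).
2*x**3 + 3*x**2 - 2*x - 1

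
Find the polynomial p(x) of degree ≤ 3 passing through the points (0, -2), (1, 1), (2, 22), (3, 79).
3*x**3 - 2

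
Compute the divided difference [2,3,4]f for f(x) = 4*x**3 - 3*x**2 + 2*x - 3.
33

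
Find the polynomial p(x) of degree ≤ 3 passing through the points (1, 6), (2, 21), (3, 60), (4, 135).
2*x**3 + x + 3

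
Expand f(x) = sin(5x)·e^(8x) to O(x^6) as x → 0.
5*x + 40*x**2 + 835*x**3/6 + 260*x**4 + 5105*x**5/24 + O(x**6)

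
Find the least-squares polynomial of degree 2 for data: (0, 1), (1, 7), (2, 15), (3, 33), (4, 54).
46/35 + (62/35)x + (20/7)x²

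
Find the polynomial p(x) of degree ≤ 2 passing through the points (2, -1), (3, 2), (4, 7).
x**2 - 2*x - 1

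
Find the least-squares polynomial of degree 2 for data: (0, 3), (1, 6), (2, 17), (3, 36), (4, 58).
18/7 + (6/7)x + (23/7)x²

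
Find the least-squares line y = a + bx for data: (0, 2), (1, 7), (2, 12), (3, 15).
a = 12/5, b = 22/5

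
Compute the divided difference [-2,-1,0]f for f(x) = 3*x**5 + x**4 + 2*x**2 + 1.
-36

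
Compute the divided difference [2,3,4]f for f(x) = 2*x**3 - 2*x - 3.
18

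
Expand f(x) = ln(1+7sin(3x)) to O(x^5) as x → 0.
21*x - 441*x**2/2 + 6111*x**3/2 - 191835*x**4/4 + O(x**5)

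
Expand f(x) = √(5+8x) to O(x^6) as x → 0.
sqrt(5) + 4*sqrt(5)*x/5 - 8*sqrt(5)*x**2/25 + 32*sqrt(5)*x**3/125 - 32*sqrt(5)*x**4/125 + 896*sqrt(5)*x**5/3125 + O(x**6)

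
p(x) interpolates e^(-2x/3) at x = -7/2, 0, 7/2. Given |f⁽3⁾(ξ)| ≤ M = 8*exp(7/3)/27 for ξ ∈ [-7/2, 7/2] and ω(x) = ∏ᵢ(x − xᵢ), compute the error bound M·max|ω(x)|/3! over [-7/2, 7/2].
343*sqrt(3)*exp(7/3)/729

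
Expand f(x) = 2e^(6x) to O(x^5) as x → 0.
2 + 12*x + 36*x**2 + 72*x**3 + 108*x**4 + O(x**5)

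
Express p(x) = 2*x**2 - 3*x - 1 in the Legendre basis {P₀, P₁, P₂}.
(-1/3)P₀ + (-3)P₁ + (4/3)P₂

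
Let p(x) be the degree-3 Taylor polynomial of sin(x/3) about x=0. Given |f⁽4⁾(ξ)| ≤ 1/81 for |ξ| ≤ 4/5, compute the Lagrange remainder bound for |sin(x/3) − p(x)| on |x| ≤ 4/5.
32/151875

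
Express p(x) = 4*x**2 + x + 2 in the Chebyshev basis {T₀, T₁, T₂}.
(4)T₀ + T₁ + (2)T₂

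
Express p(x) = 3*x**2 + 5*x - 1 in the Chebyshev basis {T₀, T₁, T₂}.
(1/2)T₀ + (5)T₁ + (3/2)T₂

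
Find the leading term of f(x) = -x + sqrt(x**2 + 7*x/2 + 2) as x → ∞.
7/4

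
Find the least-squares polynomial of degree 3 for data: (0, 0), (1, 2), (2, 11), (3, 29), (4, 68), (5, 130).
-5/63 + (370/189)x + (-5/9)x² + (29/27)x³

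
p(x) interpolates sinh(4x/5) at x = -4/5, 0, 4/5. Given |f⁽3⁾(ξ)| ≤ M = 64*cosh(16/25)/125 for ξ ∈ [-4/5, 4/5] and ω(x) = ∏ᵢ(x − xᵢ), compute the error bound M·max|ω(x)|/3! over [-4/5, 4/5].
4096*sqrt(3)*cosh(16/25)/421875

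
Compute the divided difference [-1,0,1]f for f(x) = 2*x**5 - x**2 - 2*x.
-1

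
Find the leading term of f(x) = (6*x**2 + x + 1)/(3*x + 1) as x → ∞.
2*x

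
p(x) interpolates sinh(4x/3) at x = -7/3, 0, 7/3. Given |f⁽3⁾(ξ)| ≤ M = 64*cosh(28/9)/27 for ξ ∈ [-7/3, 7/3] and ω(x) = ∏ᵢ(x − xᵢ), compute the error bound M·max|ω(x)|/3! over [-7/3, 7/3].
21952*sqrt(3)*cosh(28/9)/19683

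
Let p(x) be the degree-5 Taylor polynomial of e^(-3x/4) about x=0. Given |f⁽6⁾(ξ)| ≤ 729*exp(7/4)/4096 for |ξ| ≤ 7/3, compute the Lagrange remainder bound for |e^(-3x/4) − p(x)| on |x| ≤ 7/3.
117649*exp(7/4)/2949120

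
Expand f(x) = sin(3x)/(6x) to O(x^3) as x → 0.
1/2 - 3*x**2/4 + O(x**3)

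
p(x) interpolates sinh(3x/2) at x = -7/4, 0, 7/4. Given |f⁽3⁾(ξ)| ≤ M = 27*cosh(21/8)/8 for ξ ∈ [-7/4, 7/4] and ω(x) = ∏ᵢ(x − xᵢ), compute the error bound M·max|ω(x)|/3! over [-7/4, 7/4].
343*sqrt(3)*cosh(21/8)/512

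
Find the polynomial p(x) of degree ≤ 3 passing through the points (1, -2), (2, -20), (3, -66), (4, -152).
-2*x**3 - 2*x**2 + 2*x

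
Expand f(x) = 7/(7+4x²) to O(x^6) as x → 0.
1 - 4*x**2/7 + 16*x**4/49 + O(x**6)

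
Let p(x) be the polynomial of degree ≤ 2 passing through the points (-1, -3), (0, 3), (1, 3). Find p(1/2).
15/4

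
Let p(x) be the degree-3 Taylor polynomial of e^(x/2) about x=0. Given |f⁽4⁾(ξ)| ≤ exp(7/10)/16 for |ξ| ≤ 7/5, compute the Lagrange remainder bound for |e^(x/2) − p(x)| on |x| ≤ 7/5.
2401*exp(7/10)/240000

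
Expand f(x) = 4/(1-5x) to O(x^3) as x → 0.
4 + 20*x + 100*x**2 + O(x**3)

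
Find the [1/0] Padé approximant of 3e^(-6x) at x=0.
3 - 18*x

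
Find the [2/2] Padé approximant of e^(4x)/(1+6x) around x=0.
(152*x**2/51 + 46*x/17 + 1)/(-388*x**2/51 + 80*x/17 + 1)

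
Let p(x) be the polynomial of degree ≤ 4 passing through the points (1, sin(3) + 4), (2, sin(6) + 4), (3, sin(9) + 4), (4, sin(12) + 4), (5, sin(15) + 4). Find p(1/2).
35*sin(15)/128 + 315*sin(3)/128 - 45*sin(12)/32 - 105*sin(6)/32 + 189*sin(9)/64 + 4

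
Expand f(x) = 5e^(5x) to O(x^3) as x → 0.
5 + 25*x + 125*x**2/2 + O(x**3)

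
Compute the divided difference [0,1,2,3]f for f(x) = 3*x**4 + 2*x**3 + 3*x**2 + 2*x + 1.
20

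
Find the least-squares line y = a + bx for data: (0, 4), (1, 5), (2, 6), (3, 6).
a = 21/5, b = 7/10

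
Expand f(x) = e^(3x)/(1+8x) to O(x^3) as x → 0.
1 - 5*x + 89*x**2/2 + O(x**3)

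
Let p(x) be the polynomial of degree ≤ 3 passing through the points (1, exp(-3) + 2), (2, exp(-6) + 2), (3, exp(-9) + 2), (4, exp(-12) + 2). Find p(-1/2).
(-189*exp(6) - 35 + 135*exp(3) + 105*exp(9) + 32*exp(12))*exp(-12)/16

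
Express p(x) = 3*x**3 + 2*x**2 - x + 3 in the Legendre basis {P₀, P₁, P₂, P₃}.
(11/3)P₀ + (4/5)P₁ + (4/3)P₂ + (6/5)P₃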